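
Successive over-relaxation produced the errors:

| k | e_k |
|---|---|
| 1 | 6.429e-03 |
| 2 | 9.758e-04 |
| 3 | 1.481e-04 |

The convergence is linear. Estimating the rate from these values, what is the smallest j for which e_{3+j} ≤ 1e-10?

8

Rate ρ ≈ e_3/e_2 = 1.481e-04/9.758e-04 = 0.1518.
After j more steps, e_{3+j} ≈ 1.481e-04·ρ^j; need ρ^j ≤ 1e-10/1.481e-04 = 6.75219e-07.
j ≥ ln(6.75219e-07)/ln(0.1518) = -14.2082/-1.88519 = 7.537.
So 8 more iterations are needed.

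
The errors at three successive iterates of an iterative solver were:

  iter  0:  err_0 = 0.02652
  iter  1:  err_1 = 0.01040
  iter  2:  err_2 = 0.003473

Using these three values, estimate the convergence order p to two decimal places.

p ≈ ln(err_2/err_1) / ln(err_1/err_0)
  = ln(0.003473/0.01040) / ln(0.01040/0.02652)
  = ln(0.333942) / ln(0.392157)
  = -1.09679 / -0.93609 ≈ 1.17167

1.17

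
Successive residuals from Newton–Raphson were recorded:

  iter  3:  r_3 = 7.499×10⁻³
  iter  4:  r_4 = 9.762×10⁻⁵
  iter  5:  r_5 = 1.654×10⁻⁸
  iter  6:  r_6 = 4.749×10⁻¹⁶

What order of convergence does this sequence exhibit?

Consecutive ratios: r_6/r_5 = 4.749×10⁻¹⁶/1.654×10⁻⁸ = 2.87122e-08, r_5/r_4 = 1.654×10⁻⁸/9.762×10⁻⁵ = 0.000169432.
p ≈ ln(2.87122e-08)/ln(0.000169432) = -17.3659/-8.6831 ≈ 2.00.
So the convergence is quadratic (order 2).

2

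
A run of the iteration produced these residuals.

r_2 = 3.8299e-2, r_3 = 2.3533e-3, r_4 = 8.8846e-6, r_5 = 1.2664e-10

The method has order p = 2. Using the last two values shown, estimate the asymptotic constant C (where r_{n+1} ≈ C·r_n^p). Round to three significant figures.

1.60

C ≈ r_5 / r_4^2
  = 1.2664e-10 / (8.8846e-6)^2
  = 1.2664e-10 / 7.89361e-11 ≈ 1.6043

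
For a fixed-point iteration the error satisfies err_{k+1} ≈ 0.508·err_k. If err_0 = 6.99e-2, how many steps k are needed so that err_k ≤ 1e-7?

After k steps, err_k ≈ 6.99e-2·0.508^k.
Need 0.508^k ≤ 1e-7/6.99e-2 = 1.43062e-06.
k ≥ ln(1.43062e-06)/ln(0.508) = -13.4574/-0.67727 = 19.870.
Smallest integer k = 20.

20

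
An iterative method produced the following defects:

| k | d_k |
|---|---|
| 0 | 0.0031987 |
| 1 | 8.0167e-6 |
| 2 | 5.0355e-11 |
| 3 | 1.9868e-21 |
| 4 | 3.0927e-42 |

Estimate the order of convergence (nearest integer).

Consecutive ratios: d_4/d_3 = 3.0927e-42/1.9868e-21 = 1.55662e-21, d_3/d_2 = 1.9868e-21/5.0355e-11 = 3.94559e-11.
p ≈ ln(1.55662e-21)/ln(3.94559e-11) = -47.9118/-23.9558 ≈ 2.00.
So the convergence is quadratic (order 2).

2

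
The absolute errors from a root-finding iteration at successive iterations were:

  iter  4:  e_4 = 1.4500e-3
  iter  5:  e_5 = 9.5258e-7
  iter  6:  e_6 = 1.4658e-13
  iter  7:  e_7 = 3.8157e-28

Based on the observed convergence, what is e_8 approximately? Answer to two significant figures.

2.3e-59

First estimate the order: p ≈ ln(e_7/e_6) / ln(e_6/e_5) = ln(3.8157e-28/1.4658e-13)/ln(1.4658e-13/9.5258e-7) = ln(2.60315e-15)/ln(1.53877e-07) ≈ 2.1407.
Then e_8 ≈ e_7·(e_7/e_6)^p = 3.8157e-28·(2.60315e-15)^2.1407 = 3.8157e-28·6.01117e-32 ≈ 2.294e-59.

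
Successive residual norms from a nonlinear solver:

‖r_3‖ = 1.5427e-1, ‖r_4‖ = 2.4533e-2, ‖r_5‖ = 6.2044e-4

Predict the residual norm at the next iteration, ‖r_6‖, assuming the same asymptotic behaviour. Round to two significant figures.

First estimate the order: p ≈ ln(‖r_5‖/‖r_4‖) / ln(‖r_4‖/‖r_3‖) = ln(6.2044e-4/2.4533e-2)/ln(2.4533e-2/1.5427e-1) = ln(0.02529)/ln(0.159026) ≈ 2.0000.
Then ‖r_6‖ ≈ ‖r_5‖·(‖r_5‖/‖r_4‖)^p = 6.2044e-4·(0.02529)^2.0000 = 6.2044e-4·0.000639584 ≈ 3.968e-07.

4.0e-7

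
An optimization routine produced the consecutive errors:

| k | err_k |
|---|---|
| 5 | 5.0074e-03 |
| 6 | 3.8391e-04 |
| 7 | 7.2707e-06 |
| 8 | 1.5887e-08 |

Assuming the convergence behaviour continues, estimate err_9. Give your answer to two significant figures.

First estimate the order: p ≈ ln(err_8/err_7) / ln(err_7/err_6) = ln(1.5887e-08/7.2707e-06)/ln(7.2707e-06/3.8391e-04) = ln(0.00218507)/ln(0.0189386) ≈ 1.5444.
Then err_9 ≈ err_8·(err_8/err_7)^p = 1.5887e-08·(0.00218507)^1.5444 = 1.5887e-08·7.78162e-05 ≈ 1.236e-12.

1.2e-12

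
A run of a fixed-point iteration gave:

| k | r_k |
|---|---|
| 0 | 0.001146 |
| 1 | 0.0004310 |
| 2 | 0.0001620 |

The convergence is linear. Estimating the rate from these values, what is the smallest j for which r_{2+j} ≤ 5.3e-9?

Rate ρ ≈ r_2/r_1 = 0.0001620/0.0004310 = 0.3759.
After j more steps, r_{2+j} ≈ 0.0001620·ρ^j; need ρ^j ≤ 5.3e-9/0.0001620 = 3.2716e-05.
j ≥ ln(3.2716e-05)/ln(0.3759) = -10.3276/-0.97843 = 10.555.
So 11 more iterations are needed.

11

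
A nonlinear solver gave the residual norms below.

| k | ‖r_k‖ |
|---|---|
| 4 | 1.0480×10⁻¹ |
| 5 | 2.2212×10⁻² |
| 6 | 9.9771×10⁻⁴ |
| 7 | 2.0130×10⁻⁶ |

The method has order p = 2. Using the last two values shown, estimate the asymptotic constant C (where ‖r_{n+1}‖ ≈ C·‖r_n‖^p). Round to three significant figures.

2.02

C ≈ ‖r_7‖ / ‖r_6‖^2
  = 2.0130×10⁻⁶ / (9.9771×10⁻⁴)^2
  = 2.0130×10⁻⁶ / 9.95425e-07 ≈ 2.0223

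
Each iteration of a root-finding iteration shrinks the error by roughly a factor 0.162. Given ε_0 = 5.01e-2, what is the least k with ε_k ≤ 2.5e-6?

After k steps, ε_k ≈ 5.01e-2·0.162^k.
Need 0.162^k ≤ 2.5e-6/5.01e-2 = 4.99002e-05.
k ≥ ln(4.99002e-05)/ln(0.162) = -9.9055/-1.82016 = 5.442.
Smallest integer k = 6.

6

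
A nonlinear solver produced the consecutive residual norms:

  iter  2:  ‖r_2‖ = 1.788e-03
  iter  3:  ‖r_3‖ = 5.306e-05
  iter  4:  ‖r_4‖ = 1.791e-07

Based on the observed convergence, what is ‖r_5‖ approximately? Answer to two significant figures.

1.8e-11

First estimate the order: p ≈ ln(‖r_4‖/‖r_3‖) / ln(‖r_3‖/‖r_2‖) = ln(1.791e-07/5.306e-05)/ln(5.306e-05/1.788e-03) = ln(0.00337542)/ln(0.0296756) ≈ 1.6180.
Then ‖r_5‖ ≈ ‖r_4‖·(‖r_4‖/‖r_3‖)^p = 1.791e-07·(0.00337542)^1.6180 = 1.791e-07·0.000100192 ≈ 1.794e-11.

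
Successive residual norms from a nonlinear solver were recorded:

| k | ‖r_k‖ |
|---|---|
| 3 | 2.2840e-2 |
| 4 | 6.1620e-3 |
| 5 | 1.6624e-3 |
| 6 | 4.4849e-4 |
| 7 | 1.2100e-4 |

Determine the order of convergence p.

1

Consecutive ratios: ‖r_7‖/‖r_6‖ = 1.2100e-4/4.4849e-4 = 0.269794, ‖r_6‖/‖r_5‖ = 4.4849e-4/1.6624e-3 = 0.269785.
p ≈ ln(0.269794)/ln(0.269785) = -1.3101/-1.3101 ≈ 1.00.
So the convergence is linear (order 1).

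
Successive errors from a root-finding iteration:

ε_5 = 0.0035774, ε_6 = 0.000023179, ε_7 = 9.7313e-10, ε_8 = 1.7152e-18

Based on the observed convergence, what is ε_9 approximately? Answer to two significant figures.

5.3e-36

First estimate the order: p ≈ ln(ε_8/ε_7) / ln(ε_7/ε_6) = ln(1.7152e-18/9.7313e-10)/ln(9.7313e-10/0.000023179) = ln(1.76256e-09)/ln(4.19833e-05) ≈ 2.0000.
Then ε_9 ≈ ε_8·(ε_8/ε_7)^p = 1.7152e-18·(1.76256e-09)^2.0000 = 1.7152e-18·3.10662e-18 ≈ 5.328e-36.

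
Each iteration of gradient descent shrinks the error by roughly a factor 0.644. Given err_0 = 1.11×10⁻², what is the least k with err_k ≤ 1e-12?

After k steps, err_k ≈ 1.11×10⁻²·0.644^k.
Need 0.644^k ≤ 1e-12/1.11×10⁻² = 9.00901e-11.
k ≥ ln(9.00901e-11)/ln(0.644) = -23.1302/-0.44006 = 52.561.
Smallest integer k = 53.

53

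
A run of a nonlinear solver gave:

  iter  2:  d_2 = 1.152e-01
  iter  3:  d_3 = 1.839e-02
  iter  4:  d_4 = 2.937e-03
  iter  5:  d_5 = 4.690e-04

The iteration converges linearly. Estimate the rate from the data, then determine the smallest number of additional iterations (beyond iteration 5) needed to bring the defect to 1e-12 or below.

11

Rate ρ ≈ d_5/d_4 = 4.690e-04/2.937e-03 = 0.1597.
After j more steps, d_{5+j} ≈ 4.690e-04·ρ^j; need ρ^j ≤ 1e-12/4.690e-04 = 2.1322e-09.
j ≥ ln(2.1322e-09)/ln(0.1597) = -19.9661/-1.83446 = 10.884.
So 11 more iterations are needed.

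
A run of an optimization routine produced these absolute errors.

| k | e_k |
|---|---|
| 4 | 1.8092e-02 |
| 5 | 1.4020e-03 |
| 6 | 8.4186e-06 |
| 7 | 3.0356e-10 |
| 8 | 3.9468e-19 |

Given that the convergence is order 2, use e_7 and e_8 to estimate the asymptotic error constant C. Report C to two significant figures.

4.3

C ≈ e_8 / e_7^2
  = 3.9468e-19 / (3.0356e-10)^2
  = 3.9468e-19 / 9.21487e-20 ≈ 4.2831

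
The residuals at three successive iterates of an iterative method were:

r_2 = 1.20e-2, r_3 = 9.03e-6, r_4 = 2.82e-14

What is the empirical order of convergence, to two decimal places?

2.72

p ≈ ln(r_4/r_3) / ln(r_3/r_2)
  = ln(2.82e-14/9.03e-6) / ln(9.03e-6/1.20e-2)
  = ln(3.12292e-09) / ln(0.0007525)
  = -19.58450 / -7.19211 ≈ 2.72305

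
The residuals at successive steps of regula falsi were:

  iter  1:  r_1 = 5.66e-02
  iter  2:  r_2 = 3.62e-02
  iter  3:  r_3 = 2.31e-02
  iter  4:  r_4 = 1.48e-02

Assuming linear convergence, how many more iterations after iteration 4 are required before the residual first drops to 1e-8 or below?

32

Rate ρ ≈ r_4/r_3 = 1.48e-02/2.31e-02 = 0.6407.
After j more steps, r_{4+j} ≈ 1.48e-02·ρ^j; need ρ^j ≤ 1e-8/1.48e-02 = 6.75676e-07.
j ≥ ln(6.75676e-07)/ln(0.6407) = -14.2076/-0.44519 = 31.914.
So 32 more iterations are needed.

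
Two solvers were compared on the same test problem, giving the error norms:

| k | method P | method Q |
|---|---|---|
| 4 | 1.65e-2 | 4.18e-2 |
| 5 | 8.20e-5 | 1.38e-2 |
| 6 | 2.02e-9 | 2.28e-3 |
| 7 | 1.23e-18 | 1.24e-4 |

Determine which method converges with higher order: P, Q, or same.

P

Method P: p ≈ ln(1.23e-18/2.02e-9)/ln(2.02e-9/8.20e-5) ≈ 2.00.
Method Q: p ≈ ln(1.24e-4/2.28e-3)/ln(2.28e-3/1.38e-2) ≈ 1.62.
Method P has the higher order (≈2.0 vs ≈1.6).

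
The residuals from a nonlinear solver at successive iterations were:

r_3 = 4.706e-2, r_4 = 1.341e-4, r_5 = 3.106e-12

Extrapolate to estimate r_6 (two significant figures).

3.9e-35

First estimate the order: p ≈ ln(r_5/r_4) / ln(r_4/r_3) = ln(3.106e-12/1.341e-4)/ln(1.341e-4/4.706e-2) = ln(2.31618e-08)/ln(0.00284955) ≈ 2.9998.
Then r_6 ≈ r_5·(r_5/r_4)^p = 3.106e-12·(2.31618e-08)^2.9998 = 3.106e-12·1.24694e-23 ≈ 3.873e-35.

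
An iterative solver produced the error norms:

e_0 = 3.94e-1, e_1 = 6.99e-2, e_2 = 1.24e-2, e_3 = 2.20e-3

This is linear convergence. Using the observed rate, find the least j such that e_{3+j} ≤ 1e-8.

Rate ρ ≈ e_3/e_2 = 2.20e-3/1.24e-2 = 0.1774.
After j more steps, e_{3+j} ≈ 2.20e-3·ρ^j; need ρ^j ≤ 1e-8/2.20e-3 = 4.54545e-06.
j ≥ ln(4.54545e-06)/ln(0.1774) = -12.3014/-1.72935 = 7.113.
So 8 more iterations are needed.

8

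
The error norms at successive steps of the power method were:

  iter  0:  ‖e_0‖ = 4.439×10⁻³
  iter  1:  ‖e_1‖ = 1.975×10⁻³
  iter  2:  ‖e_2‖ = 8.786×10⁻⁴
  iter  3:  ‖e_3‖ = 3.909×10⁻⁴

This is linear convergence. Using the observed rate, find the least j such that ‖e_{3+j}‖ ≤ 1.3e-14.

30

Rate ρ ≈ ‖e_3‖/‖e_2‖ = 3.909×10⁻⁴/8.786×10⁻⁴ = 0.4449.
After j more steps, ‖e_{3+j}‖ ≈ 3.909×10⁻⁴·ρ^j; need ρ^j ≤ 1.3e-14/3.909×10⁻⁴ = 3.32566e-11.
j ≥ ln(3.32566e-11)/ln(0.4449) = -24.1268/-0.80991 = 29.789.
So 30 more iterations are needed.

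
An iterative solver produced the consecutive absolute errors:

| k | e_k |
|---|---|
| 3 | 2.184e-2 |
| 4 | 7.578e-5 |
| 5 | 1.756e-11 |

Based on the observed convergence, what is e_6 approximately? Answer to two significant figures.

2.2e-29

First estimate the order: p ≈ ln(e_5/e_4) / ln(e_4/e_3) = ln(1.756e-11/7.578e-5)/ln(7.578e-5/2.184e-2) = ln(2.31723e-07)/ln(0.00346978) ≈ 2.6975.
Then e_6 ≈ e_5·(e_5/e_4)^p = 1.756e-11·(2.31723e-07)^2.6975 = 1.756e-11·1.26475e-18 ≈ 2.221e-29.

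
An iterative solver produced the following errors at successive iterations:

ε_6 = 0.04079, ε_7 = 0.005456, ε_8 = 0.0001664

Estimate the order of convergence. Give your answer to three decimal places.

p ≈ ln(ε_8/ε_7) / ln(ε_7/ε_6)
  = ln(0.0001664/0.005456) / ln(0.005456/0.04079)
  = ln(0.0304985) / ln(0.133758)
  = -3.490078 / -2.011723 ≈ 1.734870

1.735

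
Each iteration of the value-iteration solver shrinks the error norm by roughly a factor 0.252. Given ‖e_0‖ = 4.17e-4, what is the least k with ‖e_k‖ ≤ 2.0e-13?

After k steps, ‖e_k‖ ≈ 4.17e-4·0.252^k.
Need 0.252^k ≤ 2.0e-13/4.17e-4 = 4.79616e-10.
k ≥ ln(4.79616e-10)/ln(0.252) = -21.4580/-1.37833 = 15.568.
Smallest integer k = 16.

16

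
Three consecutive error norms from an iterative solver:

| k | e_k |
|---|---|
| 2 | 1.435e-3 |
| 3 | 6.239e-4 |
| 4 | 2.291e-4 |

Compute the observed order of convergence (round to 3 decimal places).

1.203

p ≈ ln(e_4/e_3) / ln(e_3/e_2)
  = ln(2.291e-4/6.239e-4) / ln(6.239e-4/1.435e-3)
  = ln(0.367206) / ln(0.434774)
  = -1.001832 / -0.832929 ≈ 1.202782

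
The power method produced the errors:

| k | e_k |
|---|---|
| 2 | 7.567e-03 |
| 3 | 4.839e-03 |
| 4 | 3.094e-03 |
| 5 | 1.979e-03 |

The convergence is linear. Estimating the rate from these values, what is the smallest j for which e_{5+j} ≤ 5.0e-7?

19

Rate ρ ≈ e_5/e_4 = 1.979e-03/3.094e-03 = 0.6396.
After j more steps, e_{5+j} ≈ 1.979e-03·ρ^j; need ρ^j ≤ 5.0e-7/1.979e-03 = 0.000252653.
j ≥ ln(0.000252653)/ln(0.6396) = -8.2835/-0.44691 = 18.535.
So 19 more iterations are needed.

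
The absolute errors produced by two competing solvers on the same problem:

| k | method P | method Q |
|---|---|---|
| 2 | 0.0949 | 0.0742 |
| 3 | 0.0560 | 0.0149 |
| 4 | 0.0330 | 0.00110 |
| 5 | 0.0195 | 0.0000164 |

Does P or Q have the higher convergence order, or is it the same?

Method P: p ≈ ln(0.0195/0.0330)/ln(0.0330/0.0560) ≈ 0.99.
Method Q: p ≈ ln(0.0000164/0.00110)/ln(0.00110/0.0149) ≈ 1.61.
Method Q has the higher order (≈1.6 vs ≈1.0).

Q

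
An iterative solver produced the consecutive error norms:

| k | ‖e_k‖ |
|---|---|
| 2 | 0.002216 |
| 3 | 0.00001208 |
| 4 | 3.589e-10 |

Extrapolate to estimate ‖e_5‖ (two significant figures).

3.2e-19

First estimate the order: p ≈ ln(‖e_4‖/‖e_3‖) / ln(‖e_3‖/‖e_2‖) = ln(3.589e-10/0.00001208)/ln(0.00001208/0.002216) = ln(2.97103e-05)/ln(0.00545126) ≈ 2.0000.
Then ‖e_5‖ ≈ ‖e_4‖·(‖e_4‖/‖e_3‖)^p = 3.589e-10·(2.97103e-05)^2.0000 = 3.589e-10·8.82702e-10 ≈ 3.168e-19.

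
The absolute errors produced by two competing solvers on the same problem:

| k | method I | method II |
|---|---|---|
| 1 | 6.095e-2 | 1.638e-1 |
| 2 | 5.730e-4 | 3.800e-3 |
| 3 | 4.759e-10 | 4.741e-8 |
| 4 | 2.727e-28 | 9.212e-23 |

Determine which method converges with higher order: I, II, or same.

Method I: p ≈ ln(2.727e-28/4.759e-10)/ln(4.759e-10/5.730e-4) ≈ 3.00.
Method II: p ≈ ln(9.212e-23/4.741e-8)/ln(4.741e-8/3.800e-3) ≈ 3.00.
Both orders ≈ 3.0 — effectively the same.

same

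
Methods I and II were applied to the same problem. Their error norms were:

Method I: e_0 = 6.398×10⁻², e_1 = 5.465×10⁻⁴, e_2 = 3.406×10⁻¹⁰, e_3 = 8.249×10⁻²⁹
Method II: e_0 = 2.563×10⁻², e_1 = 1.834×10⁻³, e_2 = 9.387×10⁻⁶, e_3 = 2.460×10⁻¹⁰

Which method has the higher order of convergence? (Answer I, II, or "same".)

I

Method I: p ≈ ln(8.249×10⁻²⁹/3.406×10⁻¹⁰)/ln(3.406×10⁻¹⁰/5.465×10⁻⁴) ≈ 3.00.
Method II: p ≈ ln(2.460×10⁻¹⁰/9.387×10⁻⁶)/ln(9.387×10⁻⁶/1.834×10⁻³) ≈ 2.00.
Method I has the higher order (≈3.0 vs ≈2.0).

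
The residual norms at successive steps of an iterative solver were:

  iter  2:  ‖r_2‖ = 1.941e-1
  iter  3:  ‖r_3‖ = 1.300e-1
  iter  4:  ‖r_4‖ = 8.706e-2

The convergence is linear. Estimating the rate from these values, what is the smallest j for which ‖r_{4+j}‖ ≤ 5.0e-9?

42

Rate ρ ≈ ‖r_4‖/‖r_3‖ = 8.706e-2/1.300e-1 = 0.6697.
After j more steps, ‖r_{4+j}‖ ≈ 8.706e-2·ρ^j; need ρ^j ≤ 5.0e-9/8.706e-2 = 5.74317e-08.
j ≥ ln(5.74317e-08)/ln(0.6697) = -16.6727/-0.40093 = 41.585.
So 42 more iterations are needed.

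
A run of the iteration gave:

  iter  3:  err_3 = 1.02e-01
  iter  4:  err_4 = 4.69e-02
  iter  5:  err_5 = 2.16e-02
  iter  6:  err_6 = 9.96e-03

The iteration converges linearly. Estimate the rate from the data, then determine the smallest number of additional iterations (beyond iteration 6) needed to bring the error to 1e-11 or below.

27

Rate ρ ≈ err_6/err_5 = 9.96e-03/2.16e-02 = 0.4611.
After j more steps, err_{6+j} ≈ 9.96e-03·ρ^j; need ρ^j ≤ 1e-11/9.96e-03 = 1.00402e-09.
j ≥ ln(1.00402e-09)/ln(0.4611) = -20.7193/-0.77414 = 26.764.
So 27 more iterations are needed.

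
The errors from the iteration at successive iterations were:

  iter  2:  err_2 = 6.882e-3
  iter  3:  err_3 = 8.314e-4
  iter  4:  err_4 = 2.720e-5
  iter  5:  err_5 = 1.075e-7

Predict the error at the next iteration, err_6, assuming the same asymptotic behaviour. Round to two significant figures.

First estimate the order: p ≈ ln(err_5/err_4) / ln(err_4/err_3) = ln(1.075e-7/2.720e-5)/ln(2.720e-5/8.314e-4) = ln(0.00395221)/ln(0.0327159) ≈ 1.6180.
Then err_6 ≈ err_5·(err_5/err_4)^p = 1.075e-7·(0.00395221)^1.6180 = 1.075e-7·0.000129326 ≈ 1.39e-11.

1.4e-11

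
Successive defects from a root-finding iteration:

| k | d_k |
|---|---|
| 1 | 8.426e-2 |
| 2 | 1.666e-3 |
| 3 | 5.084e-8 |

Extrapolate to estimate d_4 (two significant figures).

5.5e-20

First estimate the order: p ≈ ln(d_3/d_2) / ln(d_2/d_1) = ln(5.084e-8/1.666e-3)/ln(1.666e-3/8.426e-2) = ln(3.05162e-05)/ln(0.0197721) ≈ 2.6500.
Then d_4 ≈ d_3·(d_3/d_2)^p = 5.084e-8·(3.05162e-05)^2.6500 = 5.084e-8·1.08145e-12 ≈ 5.498e-20.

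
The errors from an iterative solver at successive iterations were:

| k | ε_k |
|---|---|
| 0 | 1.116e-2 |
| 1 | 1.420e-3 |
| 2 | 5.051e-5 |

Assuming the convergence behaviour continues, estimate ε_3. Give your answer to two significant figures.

First estimate the order: p ≈ ln(ε_2/ε_1) / ln(ε_1/ε_0) = ln(5.051e-5/1.420e-3)/ln(1.420e-3/1.116e-2) = ln(0.0355704)/ln(0.12724) ≈ 1.6182.
Then ε_3 ≈ ε_2·(ε_2/ε_1)^p = 5.051e-5·(0.0355704)^1.6182 = 5.051e-5·0.00452243 ≈ 2.284e-07.

2.3e-7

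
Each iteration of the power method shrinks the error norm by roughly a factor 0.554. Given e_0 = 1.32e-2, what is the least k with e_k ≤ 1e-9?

28

After k steps, e_k ≈ 1.32e-2·0.554^k.
Need 0.554^k ≤ 1e-9/1.32e-2 = 7.57576e-08.
k ≥ ln(7.57576e-08)/ln(0.554) = -16.3957/-0.59059 = 27.762.
Smallest integer k = 28.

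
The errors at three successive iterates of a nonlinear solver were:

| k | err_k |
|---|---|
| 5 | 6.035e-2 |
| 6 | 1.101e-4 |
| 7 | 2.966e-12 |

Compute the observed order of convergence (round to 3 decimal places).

2.764

p ≈ ln(err_7/err_6) / ln(err_6/err_5)
  = ln(2.966e-12/1.101e-4) / ln(1.101e-4/6.035e-2)
  = ln(2.69391e-08) / ln(0.00182436)
  = -17.429687 / -6.306526 ≈ 2.763754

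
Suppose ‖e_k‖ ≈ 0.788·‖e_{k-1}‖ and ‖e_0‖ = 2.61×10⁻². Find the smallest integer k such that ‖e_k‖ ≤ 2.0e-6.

40

After k steps, ‖e_k‖ ≈ 2.61×10⁻²·0.788^k.
Need 0.788^k ≤ 2.0e-6/2.61×10⁻² = 7.66284e-05.
k ≥ ln(7.66284e-05)/ln(0.788) = -9.4765/-0.23826 = 39.774.
Smallest integer k = 40.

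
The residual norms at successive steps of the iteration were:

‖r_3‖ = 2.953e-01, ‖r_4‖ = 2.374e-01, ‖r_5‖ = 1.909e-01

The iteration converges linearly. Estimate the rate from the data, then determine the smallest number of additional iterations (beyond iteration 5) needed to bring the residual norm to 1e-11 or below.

Rate ρ ≈ ‖r_5‖/‖r_4‖ = 1.909e-01/2.374e-01 = 0.8041.
After j more steps, ‖r_{5+j}‖ ≈ 1.909e-01·ρ^j; need ρ^j ≤ 1e-11/1.909e-01 = 5.23834e-11.
j ≥ ln(5.23834e-11)/ln(0.8041) = -23.6724/-0.21803 = 108.574.
So 109 more iterations are needed.

109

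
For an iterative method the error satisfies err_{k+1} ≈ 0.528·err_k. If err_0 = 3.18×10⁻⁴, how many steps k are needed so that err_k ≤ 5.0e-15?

After k steps, err_k ≈ 3.18×10⁻⁴·0.528^k.
Need 0.528^k ≤ 5.0e-15/3.18×10⁻⁴ = 1.57233e-11.
k ≥ ln(1.57233e-11)/ln(0.528) = -24.8759/-0.63866 = 38.950.
Smallest integer k = 39.

39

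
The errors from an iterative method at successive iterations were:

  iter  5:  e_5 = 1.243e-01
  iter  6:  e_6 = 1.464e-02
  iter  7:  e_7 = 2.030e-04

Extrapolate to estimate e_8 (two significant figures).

First estimate the order: p ≈ ln(e_7/e_6) / ln(e_6/e_5) = ln(2.030e-04/1.464e-02)/ln(1.464e-02/1.243e-01) = ln(0.0138661)/ln(0.11778) ≈ 2.0002.
Then e_8 ≈ e_7·(e_7/e_6)^p = 2.030e-04·(0.0138661)^2.0002 = 2.030e-04·0.000192104 ≈ 3.9e-08.

3.9e-8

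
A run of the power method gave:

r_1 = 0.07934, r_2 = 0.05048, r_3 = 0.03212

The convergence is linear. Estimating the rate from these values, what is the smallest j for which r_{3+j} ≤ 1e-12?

Rate ρ ≈ r_3/r_2 = 0.03212/0.05048 = 0.6363.
After j more steps, r_{3+j} ≈ 0.03212·ρ^j; need ρ^j ≤ 1e-12/0.03212 = 3.11333e-11.
j ≥ ln(3.11333e-11)/ln(0.6363) = -24.1927/-0.45209 = 53.513.
So 54 more iterations are needed.

54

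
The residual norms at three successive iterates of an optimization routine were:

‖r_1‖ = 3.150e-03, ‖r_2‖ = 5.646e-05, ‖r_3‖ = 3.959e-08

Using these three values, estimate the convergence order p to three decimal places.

1.806

p ≈ ln(‖r_3‖/‖r_2‖) / ln(‖r_2‖/‖r_1‖)
  = ln(3.959e-08/5.646e-05) / ln(5.646e-05/3.150e-03)
  = ln(0.000701204) / ln(0.0179238)
  = -7.262712 / -4.021626 ≈ 1.805914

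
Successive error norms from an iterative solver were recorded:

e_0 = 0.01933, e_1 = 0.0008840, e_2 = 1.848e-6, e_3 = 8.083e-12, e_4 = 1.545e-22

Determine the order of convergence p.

2

Consecutive ratios: e_4/e_3 = 1.545e-22/8.083e-12 = 1.91142e-11, e_3/e_2 = 8.083e-12/1.848e-6 = 4.37392e-06.
p ≈ ln(1.91142e-11)/ln(4.37392e-06) = -24.6806/-12.3399 ≈ 2.00.
So the convergence is quadratic (order 2).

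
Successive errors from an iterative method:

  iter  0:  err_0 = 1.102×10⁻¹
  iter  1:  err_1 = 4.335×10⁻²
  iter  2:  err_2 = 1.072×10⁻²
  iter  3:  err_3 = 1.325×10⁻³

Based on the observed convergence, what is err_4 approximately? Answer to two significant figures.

First estimate the order: p ≈ ln(err_3/err_2) / ln(err_2/err_1) = ln(1.325×10⁻³/1.072×10⁻²)/ln(1.072×10⁻²/4.335×10⁻²) = ln(0.123601)/ln(0.24729) ≈ 1.4964.
Then err_4 ≈ err_3·(err_3/err_2)^p = 1.325×10⁻³·(0.123601)^1.4964 = 1.325×10⁻³·0.0437826 ≈ 5.801e-05.

5.8e-5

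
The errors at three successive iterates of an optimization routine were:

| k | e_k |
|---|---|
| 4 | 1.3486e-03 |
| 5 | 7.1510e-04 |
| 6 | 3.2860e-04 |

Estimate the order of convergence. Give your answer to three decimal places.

1.226

p ≈ ln(e_6/e_5) / ln(e_5/e_4)
  = ln(3.2860e-04/7.1510e-04) / ln(7.1510e-04/1.3486e-03)
  = ln(0.459516) / ln(0.530254)
  = -0.777582 / -0.634399 ≈ 1.225699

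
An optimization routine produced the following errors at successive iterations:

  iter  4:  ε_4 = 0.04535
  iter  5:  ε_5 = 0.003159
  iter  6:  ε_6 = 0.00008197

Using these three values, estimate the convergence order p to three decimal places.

p ≈ ln(ε_6/ε_5) / ln(ε_5/ε_4)
  = ln(0.00008197/0.003159) / ln(0.003159/0.04535)
  = ln(0.0259481) / ln(0.0696582)
  = -3.651657 / -2.664155 ≈ 1.370662

1.371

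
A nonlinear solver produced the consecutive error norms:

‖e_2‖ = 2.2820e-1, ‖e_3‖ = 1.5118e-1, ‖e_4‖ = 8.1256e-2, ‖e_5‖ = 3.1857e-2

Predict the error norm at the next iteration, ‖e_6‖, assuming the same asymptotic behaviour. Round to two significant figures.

First estimate the order: p ≈ ln(‖e_5‖/‖e_4‖) / ln(‖e_4‖/‖e_3‖) = ln(3.1857e-2/8.1256e-2)/ln(8.1256e-2/1.5118e-1) = ln(0.392057)/ln(0.537479) ≈ 1.5081.
Then ‖e_6‖ ≈ ‖e_5‖·(‖e_5‖/‖e_4‖)^p = 3.1857e-2·(0.392057)^1.5081 = 3.1857e-2·0.24363 ≈ 0.007761.

7.8e-3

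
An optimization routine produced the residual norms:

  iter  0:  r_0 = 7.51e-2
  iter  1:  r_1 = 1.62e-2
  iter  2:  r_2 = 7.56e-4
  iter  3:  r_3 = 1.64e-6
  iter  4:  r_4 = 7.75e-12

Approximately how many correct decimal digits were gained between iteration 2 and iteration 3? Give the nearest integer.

3

Digits gained ≈ log₁₀(r_2/r_3) = log₁₀(7.56e-4/1.64e-6) = log₁₀(460.976) ≈ 2.664.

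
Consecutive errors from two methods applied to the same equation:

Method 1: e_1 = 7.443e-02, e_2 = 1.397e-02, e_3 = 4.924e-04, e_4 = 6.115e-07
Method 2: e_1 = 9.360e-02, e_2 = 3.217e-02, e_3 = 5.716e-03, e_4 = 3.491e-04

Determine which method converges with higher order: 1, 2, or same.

1

Method 1: p ≈ ln(6.115e-07/4.924e-04)/ln(4.924e-04/1.397e-02) ≈ 2.00.
Method 2: p ≈ ln(3.491e-04/5.716e-03)/ln(5.716e-03/3.217e-02) ≈ 1.62.
Method 1 has the higher order (≈2.0 vs ≈1.6).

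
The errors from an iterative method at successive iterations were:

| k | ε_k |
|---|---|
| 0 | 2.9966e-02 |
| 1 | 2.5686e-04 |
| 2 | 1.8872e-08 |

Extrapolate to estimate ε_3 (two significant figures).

1.0e-16

First estimate the order: p ≈ ln(ε_2/ε_1) / ln(ε_1/ε_0) = ln(1.8872e-08/2.5686e-04)/ln(2.5686e-04/2.9966e-02) = ln(7.34719e-05)/ln(0.00857171) ≈ 2.0000.
Then ε_3 ≈ ε_2·(ε_2/ε_1)^p = 1.8872e-08·(7.34719e-05)^2.0000 = 1.8872e-08·5.39812e-09 ≈ 1.019e-16.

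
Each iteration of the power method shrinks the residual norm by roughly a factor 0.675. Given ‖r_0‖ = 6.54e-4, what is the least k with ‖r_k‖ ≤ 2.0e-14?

62

After k steps, ‖r_k‖ ≈ 6.54e-4·0.675^k.
Need 0.675^k ≤ 2.0e-14/6.54e-4 = 3.0581e-11.
k ≥ ln(3.0581e-11)/ln(0.675) = -24.2106/-0.39304 = 61.598.
Smallest integer k = 62.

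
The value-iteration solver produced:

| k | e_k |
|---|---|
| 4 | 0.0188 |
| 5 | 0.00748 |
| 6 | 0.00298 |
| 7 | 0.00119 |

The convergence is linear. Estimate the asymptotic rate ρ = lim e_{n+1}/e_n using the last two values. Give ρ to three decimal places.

ρ ≈ e_7/e_6 = 0.00119/0.00298 = 0.39933

0.399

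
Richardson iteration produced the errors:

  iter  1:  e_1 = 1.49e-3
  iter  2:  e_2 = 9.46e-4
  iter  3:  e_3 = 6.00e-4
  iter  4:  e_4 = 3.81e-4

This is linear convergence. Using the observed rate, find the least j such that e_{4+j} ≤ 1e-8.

Rate ρ ≈ e_4/e_3 = 3.81e-4/6.00e-4 = 0.6350.
After j more steps, e_{4+j} ≈ 3.81e-4·ρ^j; need ρ^j ≤ 1e-8/3.81e-4 = 2.62467e-05.
j ≥ ln(2.62467e-05)/ln(0.6350) = -10.5480/-0.45413 = 23.227.
So 24 more iterations are needed.

24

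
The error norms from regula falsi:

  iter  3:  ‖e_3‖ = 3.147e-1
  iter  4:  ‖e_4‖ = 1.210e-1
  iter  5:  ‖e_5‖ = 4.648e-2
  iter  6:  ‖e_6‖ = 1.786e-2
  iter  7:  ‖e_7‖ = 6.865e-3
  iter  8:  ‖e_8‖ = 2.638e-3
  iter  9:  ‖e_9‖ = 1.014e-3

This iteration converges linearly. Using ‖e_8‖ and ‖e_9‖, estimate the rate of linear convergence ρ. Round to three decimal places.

ρ ≈ ‖e_9‖/‖e_8‖ = 1.014e-3/2.638e-3 = 0.38438

0.384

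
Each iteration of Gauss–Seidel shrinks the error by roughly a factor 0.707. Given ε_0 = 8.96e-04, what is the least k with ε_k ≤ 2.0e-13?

After k steps, ε_k ≈ 8.96e-04·0.707^k.
Need 0.707^k ≤ 2.0e-13/8.96e-04 = 2.23214e-10.
k ≥ ln(2.23214e-10)/ln(0.707) = -22.2229/-0.34672 = 64.095.
Smallest integer k = 65.

65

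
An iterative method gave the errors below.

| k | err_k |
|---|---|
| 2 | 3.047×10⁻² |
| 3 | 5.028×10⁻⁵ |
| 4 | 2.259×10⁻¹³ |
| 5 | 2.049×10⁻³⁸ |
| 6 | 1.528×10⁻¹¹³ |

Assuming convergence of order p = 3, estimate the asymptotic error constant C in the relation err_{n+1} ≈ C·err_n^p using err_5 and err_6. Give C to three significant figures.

1.78

C ≈ err_6 / err_5^3
  = 1.528×10⁻¹¹³ / (2.049×10⁻³⁸)^3
  = 1.528×10⁻¹¹³ / 8.60252e-114 ≈ 1.7762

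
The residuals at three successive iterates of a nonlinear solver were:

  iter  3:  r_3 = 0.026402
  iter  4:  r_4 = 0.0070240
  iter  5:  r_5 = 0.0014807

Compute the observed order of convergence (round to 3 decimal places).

1.176

p ≈ ln(r_5/r_4) / ln(r_4/r_3)
  = ln(0.0014807/0.0070240) / ln(0.0070240/0.026402)
  = ln(0.210806) / ln(0.26604)
  = -1.556817 / -1.324109 ≈ 1.175747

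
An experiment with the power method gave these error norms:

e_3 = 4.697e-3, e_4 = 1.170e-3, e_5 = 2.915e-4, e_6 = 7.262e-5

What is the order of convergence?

1

Consecutive ratios: e_6/e_5 = 7.262e-5/2.915e-4 = 0.249125, e_5/e_4 = 2.915e-4/1.170e-3 = 0.249145.
p ≈ ln(0.249125)/ln(0.249145) = -1.3898/-1.3897 ≈ 1.00.
So the convergence is linear (order 1).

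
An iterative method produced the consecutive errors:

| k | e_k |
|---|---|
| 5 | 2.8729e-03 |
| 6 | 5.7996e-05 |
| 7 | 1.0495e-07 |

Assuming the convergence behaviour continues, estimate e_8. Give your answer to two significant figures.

First estimate the order: p ≈ ln(e_7/e_6) / ln(e_6/e_5) = ln(1.0495e-07/5.7996e-05)/ln(5.7996e-05/2.8729e-03) = ln(0.00180961)/ln(0.0201873) ≈ 1.6180.
Then e_8 ≈ e_7·(e_7/e_6)^p = 1.0495e-07·(0.00180961)^1.6180 = 1.0495e-07·3.65403e-05 ≈ 3.835e-12.

3.8e-12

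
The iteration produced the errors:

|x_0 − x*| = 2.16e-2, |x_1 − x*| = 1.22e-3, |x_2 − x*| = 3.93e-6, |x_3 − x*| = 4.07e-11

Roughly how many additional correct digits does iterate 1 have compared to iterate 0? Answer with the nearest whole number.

1

Digits gained ≈ log₁₀(|x_0 − x*|/|x_1 − x*|) = log₁₀(2.16e-2/1.22e-3) = log₁₀(17.7049) ≈ 1.248.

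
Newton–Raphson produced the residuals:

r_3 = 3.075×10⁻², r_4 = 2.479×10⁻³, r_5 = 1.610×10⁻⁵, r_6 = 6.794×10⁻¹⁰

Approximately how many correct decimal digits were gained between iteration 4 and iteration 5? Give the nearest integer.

2

Digits gained ≈ log₁₀(r_4/r_5) = log₁₀(2.479×10⁻³/1.610×10⁻⁵) = log₁₀(153.975) ≈ 2.187.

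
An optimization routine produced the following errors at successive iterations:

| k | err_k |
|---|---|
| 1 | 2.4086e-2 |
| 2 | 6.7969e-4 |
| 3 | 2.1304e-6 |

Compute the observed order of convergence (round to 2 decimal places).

1.62

p ≈ ln(err_3/err_2) / ln(err_2/err_1)
  = ln(2.1304e-6/6.7969e-4) / ln(6.7969e-4/2.4086e-2)
  = ln(0.00313437) / ln(0.0282193)
  = -5.76533 / -3.56775 ≈ 1.61596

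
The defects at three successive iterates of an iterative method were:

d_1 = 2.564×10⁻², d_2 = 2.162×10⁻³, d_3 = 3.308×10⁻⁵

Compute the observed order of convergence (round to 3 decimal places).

p ≈ ln(d_3/d_2) / ln(d_2/d_1)
  = ln(3.308×10⁻⁵/2.162×10⁻³) / ln(2.162×10⁻³/2.564×10⁻²)
  = ln(0.0153006) / ln(0.0843214)
  = -4.179863 / -2.473120 ≈ 1.690117

1.690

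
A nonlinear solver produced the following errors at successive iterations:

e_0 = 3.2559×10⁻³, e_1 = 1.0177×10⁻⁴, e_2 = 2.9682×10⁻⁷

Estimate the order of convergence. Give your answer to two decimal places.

p ≈ ln(e_2/e_1) / ln(e_1/e_0)
  = ln(2.9682×10⁻⁷/1.0177×10⁻⁴) / ln(1.0177×10⁻⁴/3.2559×10⁻³)
  = ln(0.00291658) / ln(0.0312571)
  = -5.83734 / -3.46551 ≈ 1.68441

1.68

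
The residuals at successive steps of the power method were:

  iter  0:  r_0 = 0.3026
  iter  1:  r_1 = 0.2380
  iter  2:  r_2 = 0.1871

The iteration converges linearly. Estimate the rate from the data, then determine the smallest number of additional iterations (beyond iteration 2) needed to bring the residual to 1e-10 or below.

89

Rate ρ ≈ r_2/r_1 = 0.1871/0.2380 = 0.7861.
After j more steps, r_{2+j} ≈ 0.1871·ρ^j; need ρ^j ≤ 1e-10/0.1871 = 5.34474e-10.
j ≥ ln(5.34474e-10)/ln(0.7861) = -21.3497/-0.24067 = 88.709.
So 89 more iterations are needed.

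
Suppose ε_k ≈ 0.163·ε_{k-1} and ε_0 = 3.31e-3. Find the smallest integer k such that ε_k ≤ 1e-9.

9

After k steps, ε_k ≈ 3.31e-3·0.163^k.
Need 0.163^k ≤ 1e-9/3.31e-3 = 3.02115e-07.
k ≥ ln(3.02115e-07)/ln(0.163) = -15.0125/-1.81401 = 8.276.
Smallest integer k = 9.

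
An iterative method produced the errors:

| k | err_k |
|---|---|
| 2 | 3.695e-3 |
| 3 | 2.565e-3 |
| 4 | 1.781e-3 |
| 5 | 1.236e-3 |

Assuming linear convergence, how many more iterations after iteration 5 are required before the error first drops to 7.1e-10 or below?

Rate ρ ≈ err_5/err_4 = 1.236e-3/1.781e-3 = 0.6940.
After j more steps, err_{5+j} ≈ 1.236e-3·ρ^j; need ρ^j ≤ 7.1e-10/1.236e-3 = 5.74434e-07.
j ≥ ln(5.74434e-07)/ln(0.6940) = -14.3699/-0.36528 = 39.339.
So 40 more iterations are needed.

40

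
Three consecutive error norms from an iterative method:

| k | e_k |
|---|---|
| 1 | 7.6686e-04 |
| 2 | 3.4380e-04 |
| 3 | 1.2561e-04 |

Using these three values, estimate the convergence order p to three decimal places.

1.255

p ≈ ln(e_3/e_2) / ln(e_2/e_1)
  = ln(1.2561e-04/3.4380e-04) / ln(3.4380e-04/7.6686e-04)
  = ln(0.365358) / ln(0.448322)
  = -1.006878 / -0.802244 ≈ 1.255077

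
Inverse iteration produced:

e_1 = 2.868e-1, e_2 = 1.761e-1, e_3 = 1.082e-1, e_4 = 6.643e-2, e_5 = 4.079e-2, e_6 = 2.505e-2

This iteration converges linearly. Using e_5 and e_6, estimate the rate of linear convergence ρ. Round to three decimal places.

0.614

ρ ≈ e_6/e_5 = 2.505e-2/4.079e-2 = 0.61412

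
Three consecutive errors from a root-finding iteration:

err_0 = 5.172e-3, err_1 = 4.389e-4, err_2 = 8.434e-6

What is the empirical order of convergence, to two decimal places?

1.60

p ≈ ln(err_2/err_1) / ln(err_1/err_0)
  = ln(8.434e-6/4.389e-4) / ln(4.389e-4/5.172e-3)
  = ln(0.0192162) / ln(0.0848608)
  = -3.95200 / -2.46674 ≈ 1.60211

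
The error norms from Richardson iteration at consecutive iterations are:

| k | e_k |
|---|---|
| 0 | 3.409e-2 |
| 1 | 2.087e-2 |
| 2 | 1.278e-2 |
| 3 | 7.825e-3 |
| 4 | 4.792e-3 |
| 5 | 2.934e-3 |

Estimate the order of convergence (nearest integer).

1

Consecutive ratios: e_5/e_4 = 2.934e-3/4.792e-3 = 0.61227, e_4/e_3 = 4.792e-3/7.825e-3 = 0.612396.
p ≈ ln(0.61227)/ln(0.612396) = -0.4906/-0.4904 ≈ 1.00.
So the convergence is linear (order 1).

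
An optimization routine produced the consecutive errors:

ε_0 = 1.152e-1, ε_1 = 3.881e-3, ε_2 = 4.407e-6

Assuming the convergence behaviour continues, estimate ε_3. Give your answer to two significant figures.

First estimate the order: p ≈ ln(ε_2/ε_1) / ln(ε_1/ε_0) = ln(4.407e-6/3.881e-3)/ln(3.881e-3/1.152e-1) = ln(0.00113553)/ln(0.0336892) ≈ 1.9999.
Then ε_3 ≈ ε_2·(ε_2/ε_1)^p = 4.407e-6·(0.00113553)^1.9999 = 4.407e-6·1.2903e-06 ≈ 5.686e-12.

5.7e-12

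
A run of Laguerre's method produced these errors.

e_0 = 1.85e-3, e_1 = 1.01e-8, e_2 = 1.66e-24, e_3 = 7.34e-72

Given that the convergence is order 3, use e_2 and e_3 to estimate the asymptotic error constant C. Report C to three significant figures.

C ≈ e_3 / e_2^3
  = 7.34e-72 / (1.66e-24)^3
  = 7.34e-72 / 4.5743e-72 ≈ 1.6046

1.60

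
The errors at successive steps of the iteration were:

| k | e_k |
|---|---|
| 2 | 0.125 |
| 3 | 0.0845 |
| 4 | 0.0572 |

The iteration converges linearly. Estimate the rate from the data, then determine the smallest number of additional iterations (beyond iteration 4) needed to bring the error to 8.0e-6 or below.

23

Rate ρ ≈ e_4/e_3 = 0.0572/0.0845 = 0.6769.
After j more steps, e_{4+j} ≈ 0.0572·ρ^j; need ρ^j ≤ 8.0e-6/0.0572 = 0.00013986.
j ≥ ln(0.00013986)/ln(0.6769) = -8.8749/-0.39023 = 22.743.
So 23 more iterations are needed.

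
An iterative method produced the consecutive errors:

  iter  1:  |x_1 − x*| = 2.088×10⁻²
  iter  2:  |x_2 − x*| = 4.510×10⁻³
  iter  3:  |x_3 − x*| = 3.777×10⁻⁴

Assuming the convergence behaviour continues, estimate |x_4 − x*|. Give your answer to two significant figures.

First estimate the order: p ≈ ln(|x_3 − x*|/|x_2 − x*|) / ln(|x_2 − x*|/|x_1 − x*|) = ln(3.777×10⁻⁴/4.510×10⁻³)/ln(4.510×10⁻³/2.088×10⁻²) = ln(0.0837472)/ln(0.215996) ≈ 1.6182.
Then |x_4 − x*| ≈ |x_3 − x*|·(|x_3 − x*|/|x_2 − x*|)^p = 3.777×10⁻⁴·(0.0837472)^1.6182 = 3.777×10⁻⁴·0.018078 ≈ 6.828e-06.

6.8e-6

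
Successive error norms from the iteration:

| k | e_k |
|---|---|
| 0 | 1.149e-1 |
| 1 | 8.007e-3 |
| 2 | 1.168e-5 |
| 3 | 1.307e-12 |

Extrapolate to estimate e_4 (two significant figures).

1.2e-29

First estimate the order: p ≈ ln(e_3/e_2) / ln(e_2/e_1) = ln(1.307e-12/1.168e-5)/ln(1.168e-5/8.007e-3) = ln(1.11901e-07)/ln(0.00145872) ≈ 2.4510.
Then e_4 ≈ e_3·(e_3/e_2)^p = 1.307e-12·(1.11901e-07)^2.4510 = 1.307e-12·9.17682e-18 ≈ 1.199e-29.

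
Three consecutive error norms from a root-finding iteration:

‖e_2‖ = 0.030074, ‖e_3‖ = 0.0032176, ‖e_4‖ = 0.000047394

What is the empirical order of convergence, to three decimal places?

p ≈ ln(‖e_4‖/‖e_3‖) / ln(‖e_3‖/‖e_2‖)
  = ln(0.000047394/0.0032176) / ln(0.0032176/0.030074)
  = ln(0.0147296) / ln(0.106989)
  = -4.217896 / -2.235029 ≈ 1.887177

1.887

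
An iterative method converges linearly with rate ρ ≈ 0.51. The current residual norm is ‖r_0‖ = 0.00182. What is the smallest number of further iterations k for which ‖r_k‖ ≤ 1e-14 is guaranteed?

39

After k steps, ‖r_k‖ ≈ 0.00182·0.51^k.
Need 0.51^k ≤ 1e-14/0.00182 = 5.49451e-12.
k ≥ ln(5.49451e-12)/ln(0.51) = -25.9273/-0.67334 = 38.506.
Smallest integer k = 39.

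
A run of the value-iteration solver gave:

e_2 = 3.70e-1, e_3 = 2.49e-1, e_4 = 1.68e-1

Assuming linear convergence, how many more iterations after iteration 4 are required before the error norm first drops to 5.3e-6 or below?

27

Rate ρ ≈ e_4/e_3 = 1.68e-1/2.49e-1 = 0.6747.
After j more steps, e_{4+j} ≈ 1.68e-1·ρ^j; need ρ^j ≤ 5.3e-6/1.68e-1 = 3.15476e-05.
j ≥ ln(3.15476e-05)/ln(0.6747) = -10.3640/-0.39349 = 26.339.
So 27 more iterations are needed.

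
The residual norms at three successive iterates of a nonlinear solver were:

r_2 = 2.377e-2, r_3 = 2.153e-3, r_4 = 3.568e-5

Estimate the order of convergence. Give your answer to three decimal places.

1.707

p ≈ ln(r_4/r_3) / ln(r_3/r_2)
  = ln(3.568e-5/2.153e-3) / ln(2.153e-3/2.377e-2)
  = ln(0.0165722) / ln(0.0905764)
  = -4.100029 / -2.401562 ≈ 1.707234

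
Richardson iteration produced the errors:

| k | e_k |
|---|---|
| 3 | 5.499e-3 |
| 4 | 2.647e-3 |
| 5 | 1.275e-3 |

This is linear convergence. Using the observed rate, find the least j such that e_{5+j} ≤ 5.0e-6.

Rate ρ ≈ e_5/e_4 = 1.275e-3/2.647e-3 = 0.4817.
After j more steps, e_{5+j} ≈ 1.275e-3·ρ^j; need ρ^j ≤ 5.0e-6/1.275e-3 = 0.00392157.
j ≥ ln(0.00392157)/ln(0.4817) = -5.5413/-0.73043 = 7.586.
So 8 more iterations are needed.

8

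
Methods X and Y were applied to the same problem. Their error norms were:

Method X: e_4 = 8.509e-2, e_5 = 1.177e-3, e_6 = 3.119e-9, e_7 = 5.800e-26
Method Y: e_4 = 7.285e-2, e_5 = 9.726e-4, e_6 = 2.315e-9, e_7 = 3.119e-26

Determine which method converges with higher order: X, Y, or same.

same

Method X: p ≈ ln(5.800e-26/3.119e-9)/ln(3.119e-9/1.177e-3) ≈ 3.00.
Method Y: p ≈ ln(3.119e-26/2.315e-9)/ln(2.315e-9/9.726e-4) ≈ 3.00.
Both orders ≈ 3.0 — effectively the same.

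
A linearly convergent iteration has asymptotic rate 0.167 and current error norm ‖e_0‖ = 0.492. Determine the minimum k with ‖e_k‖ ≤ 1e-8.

10

After k steps, ‖e_k‖ ≈ 0.492·0.167^k.
Need 0.167^k ≤ 1e-8/0.492 = 2.03252e-08.
k ≥ ln(2.03252e-08)/ln(0.167) = -17.7114/-1.78976 = 9.896.
Smallest integer k = 10.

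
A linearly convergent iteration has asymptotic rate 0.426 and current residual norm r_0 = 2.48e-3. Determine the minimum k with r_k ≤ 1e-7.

12

After k steps, r_k ≈ 2.48e-3·0.426^k.
Need 0.426^k ≤ 1e-7/2.48e-3 = 4.03226e-05.
k ≥ ln(4.03226e-05)/ln(0.426) = -10.1186/-0.85332 = 11.858.
Smallest integer k = 12.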